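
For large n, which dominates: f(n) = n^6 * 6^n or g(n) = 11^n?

g(n) = 11^n grows faster: 11^n / (n^6 6^n) = (11/6)^n / n^6 -> infinity since 11/6 > 1.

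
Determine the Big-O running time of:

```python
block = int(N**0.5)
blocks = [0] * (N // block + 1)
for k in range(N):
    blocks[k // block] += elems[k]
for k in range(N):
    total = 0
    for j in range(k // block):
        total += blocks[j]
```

Time complexity: O(n * sqrt(n)).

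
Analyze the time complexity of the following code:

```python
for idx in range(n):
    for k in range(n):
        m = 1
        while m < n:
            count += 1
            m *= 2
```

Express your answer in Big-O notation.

Time complexity: O(n^2 log n).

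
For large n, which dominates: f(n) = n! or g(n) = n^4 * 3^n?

f(n) = n! grows faster: by Stirling n! ~ (n/e)^n sqrt(2*pi*n); (n/e)^n eventually dominates n^4 * 3^n.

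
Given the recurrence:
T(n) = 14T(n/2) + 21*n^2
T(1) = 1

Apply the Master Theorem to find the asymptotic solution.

a=14, b=2, f(n)=21*n^2. log_2(14) = 3.807. Case 1 of Master Theorem: T(n) = O(n^3.807).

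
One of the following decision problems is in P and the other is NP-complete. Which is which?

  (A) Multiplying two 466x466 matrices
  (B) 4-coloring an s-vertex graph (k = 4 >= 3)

(A) is P: the schoolbook algorithm runs in O(n^3).
(B) is NP-complete: graph k-coloring for k>=3 is NP-complete by reduction from 3-SAT.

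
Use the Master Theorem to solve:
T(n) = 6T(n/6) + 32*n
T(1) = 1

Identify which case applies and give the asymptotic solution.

a=6, b=6, f(n)=32*n.
log_6(6) = 1, so n^(log_b(a)) = n.
f(n) = Theta(n), so Case 2 applies.
T(n) = Theta(n log n).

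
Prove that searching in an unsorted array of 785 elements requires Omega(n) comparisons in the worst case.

An adversary can always place the target in the last position checked. Until all 785 positions are examined, the target might be in any unchecked position. Therefore 785 comparisons are necessary.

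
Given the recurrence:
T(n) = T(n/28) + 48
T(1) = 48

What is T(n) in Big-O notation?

Each step divides n by 28 and adds 48. After log_28(n) steps, T(n) = O(log n).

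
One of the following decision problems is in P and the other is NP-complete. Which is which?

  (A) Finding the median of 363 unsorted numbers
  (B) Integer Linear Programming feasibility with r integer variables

(A) is P: linear-time selection (median-of-medians) runs in O(n).
(B) is NP-complete: ILP feasibility is NP-complete (LP relaxation is in P).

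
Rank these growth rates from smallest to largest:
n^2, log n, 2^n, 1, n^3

Ordered by growth rate: 1 < log n < n^2 < n^3 < 2^n.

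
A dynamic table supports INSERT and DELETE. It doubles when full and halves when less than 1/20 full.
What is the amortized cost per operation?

Using potential function Phi = |2*num_items - table_size| when load > 1/2, and Phi = table_size/2 - num_items otherwise. The gap of 1/20 vs 1/2 for shrinking prevents thrashing. Both insert and delete have O(1) amortized cost.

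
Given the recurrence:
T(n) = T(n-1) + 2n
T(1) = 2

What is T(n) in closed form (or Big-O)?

Unrolling: T(n) = 2 + 2*(2 + 3 + ... + n) = 2 + 2*(n(n+1)/2 - 1) = O(n^2).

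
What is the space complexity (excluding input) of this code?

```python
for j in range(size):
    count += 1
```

Space complexity: O(1).
Only a constant amount of auxiliary storage is used; nothing grows with n.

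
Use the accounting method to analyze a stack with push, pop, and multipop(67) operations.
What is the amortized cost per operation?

Assign 2 credits per push (1 for the push, 1 saved for a future pop). Each pop or element popped by multipop(67) uses 1 saved credit. Total credits never go negative, so amortized cost is O(1).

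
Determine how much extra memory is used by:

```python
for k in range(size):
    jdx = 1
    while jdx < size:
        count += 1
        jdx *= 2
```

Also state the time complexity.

Space complexity: O(1).
Only a constant amount of auxiliary storage is used; nothing grows with n.
Time complexity: O(n log n).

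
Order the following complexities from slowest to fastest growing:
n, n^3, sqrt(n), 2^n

Ordered by growth rate: sqrt(n) < n < n^3 < 2^n.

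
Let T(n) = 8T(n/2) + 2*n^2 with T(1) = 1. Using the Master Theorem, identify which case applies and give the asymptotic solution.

a=8, b=2, f(n)=2*n^2.
log_2(8) = 3 > 2.
Since f(n) = O(n^2) is polynomially smaller than n^3, Case 1 applies.
T(n) = Theta(n^3).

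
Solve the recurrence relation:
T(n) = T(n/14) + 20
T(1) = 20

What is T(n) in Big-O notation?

Each step divides n by 14 and adds 20. After log_14(n) steps, T(n) = O(log n).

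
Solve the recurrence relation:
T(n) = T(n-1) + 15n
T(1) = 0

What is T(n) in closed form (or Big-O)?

Unrolling: T(n) = 0 + 15*(2 + 3 + ... + n) = 0 + 15*(n(n+1)/2 - 1) = O(n^2).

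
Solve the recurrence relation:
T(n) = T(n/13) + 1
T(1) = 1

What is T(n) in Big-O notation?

Each step divides n by 13 and adds 1. After log_13(n) steps, T(n) = O(log n).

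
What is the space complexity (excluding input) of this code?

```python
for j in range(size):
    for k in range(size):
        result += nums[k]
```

Space complexity: O(1).
Only a constant amount of auxiliary storage is used; nothing grows with n.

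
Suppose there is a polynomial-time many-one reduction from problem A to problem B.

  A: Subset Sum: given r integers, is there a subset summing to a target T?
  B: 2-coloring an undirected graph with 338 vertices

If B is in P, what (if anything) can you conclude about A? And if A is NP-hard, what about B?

A poly-time reduction A <=_p B means any A-instance can be transformed to a B-instance in poly time.
If B is in P: compose the reduction with B's poly-time algorithm to solve A in poly time, so A is in P.
If A is NP-hard: every NP problem reduces to A, which reduces to B; composing reductions, every NP problem reduces to B, so B is NP-hard.
(Here in fact A is NP-complete and B is in P, so no such reduction is known -- its existence would imply P = NP; the analysis concerns only what the assumed reduction would or would not let you conclude.)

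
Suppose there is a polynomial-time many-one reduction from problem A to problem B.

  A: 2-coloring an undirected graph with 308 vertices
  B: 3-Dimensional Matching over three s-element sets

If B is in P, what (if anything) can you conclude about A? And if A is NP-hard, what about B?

A poly-time reduction A <=_p B means any A-instance can be transformed to a B-instance in poly time.
If B is in P: compose the reduction with B's poly-time algorithm to solve A in poly time, so A is in P.
If A is NP-hard: every NP problem reduces to A, which reduces to B; composing reductions, every NP problem reduces to B, so B is NP-hard.
(Here in fact A is P and B is NP-complete.)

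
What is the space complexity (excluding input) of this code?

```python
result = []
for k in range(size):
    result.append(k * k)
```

Space complexity: O(n).
Auxiliary storage grows linearly with the input size n in the worst case.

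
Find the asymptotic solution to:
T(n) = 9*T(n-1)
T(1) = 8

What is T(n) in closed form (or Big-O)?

Each step multiplies by 9. T(n) = T(1)*9^(n-1) = 8*9^(n-1).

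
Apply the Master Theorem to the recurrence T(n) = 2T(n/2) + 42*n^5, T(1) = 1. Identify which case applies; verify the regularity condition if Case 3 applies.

a=2, b=2, f(n)=42*n^5.
log_2(2) = 1 < 5.
f(n) = Omega(n^(1+epsilon)) for some epsilon > 0, so Case 3 is the candidate.
Regularity: a*f(n/b) = 2*42*(n/2)^5 = (2/32)*42*n^5 <= c*f(n) with c = 2/32 < 1. Satisfied.
Case 3: T(n) = Theta(n^5).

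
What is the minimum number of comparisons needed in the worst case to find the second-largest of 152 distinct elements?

Lower bound: finding the max needs 152-1 comparisons. By the adversary weight-doubling argument, the max must personally win >= ceil(log_2(152)) = 8 comparisons; the 2nd-largest is among those 8 losers, needing 8-1 more comparisons. Total >= 152-1 + 8-1 = 158. A balanced knockout tournament achieves this.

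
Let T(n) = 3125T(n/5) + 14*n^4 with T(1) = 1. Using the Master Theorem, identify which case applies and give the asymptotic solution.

a=3125, b=5, f(n)=14*n^4.
log_5(3125) = 5 > 4.
Since f(n) = O(n^4) is polynomially smaller than n^5, Case 1 applies.
T(n) = Theta(n^5).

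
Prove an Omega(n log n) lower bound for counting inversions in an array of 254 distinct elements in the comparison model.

Decision-tree argument: at any leaf, the comparisons made (with transitivity) must totally order all 254 elements -- otherwise some pair (i,j) is unordered, and an adversary can present two inputs agreeing on every comparison made but with that pair flipped, changing the inversion count by 1, so the leaf's output is wrong on one of them. Hence the tree has >= 254! leaves and height >= log_2(254!) = Omega(n log n). Modified merge sort achieves O(n log n).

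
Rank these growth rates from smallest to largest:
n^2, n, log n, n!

Ordered by growth rate: log n < n < n^2 < n!.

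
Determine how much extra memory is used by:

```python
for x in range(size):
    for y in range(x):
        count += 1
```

Space complexity: O(1).
Only a constant amount of auxiliary storage is used; nothing grows with n.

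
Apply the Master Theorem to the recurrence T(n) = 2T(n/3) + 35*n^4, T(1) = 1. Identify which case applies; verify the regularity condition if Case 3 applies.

a=2, b=3, f(n)=35*n^4.
log_3(2) = 0.6309 < 4.
f(n) = Omega(n^(0.6309+epsilon)) for some epsilon > 0, so Case 3 is the candidate.
Regularity: a*f(n/b) = 2*35*(n/3)^4 = (2/81)*35*n^4 <= c*f(n) with c = 2/81 < 1. Satisfied.
Case 3: T(n) = Theta(n^4).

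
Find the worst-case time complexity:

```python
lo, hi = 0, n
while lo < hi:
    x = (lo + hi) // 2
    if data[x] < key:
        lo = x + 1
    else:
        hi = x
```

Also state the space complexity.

Time complexity: O(log n).
Space complexity: O(1).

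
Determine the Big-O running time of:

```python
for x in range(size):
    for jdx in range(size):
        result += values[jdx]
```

Time complexity: O(n^2).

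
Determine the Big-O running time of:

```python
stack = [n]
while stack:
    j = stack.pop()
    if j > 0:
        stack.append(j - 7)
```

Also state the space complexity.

Time complexity: O(n).
Space complexity: O(1).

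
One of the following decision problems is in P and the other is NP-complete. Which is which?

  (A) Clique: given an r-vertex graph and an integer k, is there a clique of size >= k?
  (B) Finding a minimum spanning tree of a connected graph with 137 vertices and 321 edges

(A) is NP-complete: complement of Independent Set / Vertex Cover (with k part of the input).
(B) is P: Kruskal's / Prim's algorithms run in polynomial time.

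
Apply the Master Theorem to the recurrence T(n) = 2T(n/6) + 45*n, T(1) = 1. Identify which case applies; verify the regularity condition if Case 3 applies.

a=2, b=6, f(n)=45*n.
log_6(2) = 0.3869 < 1.
f(n) = Omega(n^(0.3869+epsilon)) for some epsilon > 0, so Case 3 is the candidate.
Regularity: a*f(n/b) = 2*45*(n/6)^1 = (2/6)*45*n^1 <= c*f(n) with c = 2/6 < 1. Satisfied.
Case 3: T(n) = Theta(n).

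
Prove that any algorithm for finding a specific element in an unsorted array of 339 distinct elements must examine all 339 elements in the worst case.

Adversary argument: if the algorithm examines fewer than 339 elements, the adversary places the target in an unexamined position. The algorithm cannot distinguish 'not present' from 'in unexamined position'.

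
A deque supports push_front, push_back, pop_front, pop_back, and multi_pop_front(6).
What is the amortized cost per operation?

Assign 2 credits to each push operation. A pop uses 1 saved credit. multi_pop_front(6) uses up to 6 saved credits from previous pushes. Credits never go negative. Amortized cost is O(1).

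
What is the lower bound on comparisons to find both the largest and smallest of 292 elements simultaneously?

Pair elements first (floor(292/2) comparisons), then find max among winners and min among losers. Total: ceil(3*292/2) - 2 = 436 comparisons.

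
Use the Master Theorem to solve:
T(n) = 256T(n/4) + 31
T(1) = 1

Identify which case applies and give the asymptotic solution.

a=256, b=4, f(n)=31.
log_4(256) = 4 > 0.
Since f(n) = O(n^0) is polynomially smaller than n^4, Case 1 applies.
T(n) = Theta(n^4).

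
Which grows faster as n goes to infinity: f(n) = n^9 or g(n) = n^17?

g(n) = n^17 grows faster: n^17/n^9 = n^8 -> infinity.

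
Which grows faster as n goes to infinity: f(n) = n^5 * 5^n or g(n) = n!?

g(n) = n! grows faster: by Stirling n! ~ (n/e)^n sqrt(2*pi*n); (n/e)^n eventually dominates n^5 * 5^n.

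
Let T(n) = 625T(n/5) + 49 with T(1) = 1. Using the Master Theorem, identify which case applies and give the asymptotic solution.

a=625, b=5, f(n)=49.
log_5(625) = 4 > 0.
Since f(n) = O(n^0) is polynomially smaller than n^4, Case 1 applies.
T(n) = Theta(n^4).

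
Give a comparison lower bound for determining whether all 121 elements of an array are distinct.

In the algebraic decision-tree model, the YES region for element distinctness on 121 elements has 121! connected components (one per ordering). Ben-Or's theorem then gives a lower bound of Omega(log(n!)) = Omega(n log n).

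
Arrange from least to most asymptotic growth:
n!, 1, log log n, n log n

Ordered by growth rate: 1 < log log n < n log n < n!.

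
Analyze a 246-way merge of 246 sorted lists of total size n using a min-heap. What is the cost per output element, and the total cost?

Maintain a min-heap of size 246 holding the current head of each list. Each output step does one extract-min (O(log 246)) and one insert of that list's next element (O(log 246)). Each of the n elements passes through the heap exactly once, so the total cost is O(n log 246), i.e. O(log 246) per output element.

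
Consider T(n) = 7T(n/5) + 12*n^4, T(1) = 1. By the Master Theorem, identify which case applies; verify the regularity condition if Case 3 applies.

a=7, b=5, f(n)=12*n^4.
log_5(7) = 1.209 < 4.
f(n) = Omega(n^(1.209+epsilon)) for some epsilon > 0, so Case 3 is the candidate.
Regularity: a*f(n/b) = 7*12*(n/5)^4 = (7/625)*12*n^4 <= c*f(n) with c = 7/625 < 1. Satisfied.
Case 3: T(n) = Theta(n^4).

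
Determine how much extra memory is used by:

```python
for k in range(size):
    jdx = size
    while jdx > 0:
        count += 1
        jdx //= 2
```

Space complexity: O(1).
Only a constant amount of auxiliary storage is used; nothing grows with n.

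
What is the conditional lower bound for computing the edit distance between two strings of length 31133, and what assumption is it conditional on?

Under SETH (the Strong Exponential Time Hypothesis), edit distance on length-31133 strings cannot be computed in O(n^(2-epsilon)) time for any epsilon > 0 (Backurs-Indyk). The reduction is from CNF-SAT via the orthogonal vectors problem.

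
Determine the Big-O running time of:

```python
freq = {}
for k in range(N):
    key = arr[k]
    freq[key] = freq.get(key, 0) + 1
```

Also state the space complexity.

Time complexity: O(n).
Space complexity: O(n).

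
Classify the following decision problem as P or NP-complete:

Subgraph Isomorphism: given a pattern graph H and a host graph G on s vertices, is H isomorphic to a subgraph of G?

This problem is NP-complete: generalizes Clique and Hamiltonian Path (pattern size is part of the input).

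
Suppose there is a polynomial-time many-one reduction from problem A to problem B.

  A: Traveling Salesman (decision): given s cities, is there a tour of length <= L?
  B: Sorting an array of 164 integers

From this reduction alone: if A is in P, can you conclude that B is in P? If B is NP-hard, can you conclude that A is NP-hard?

A poly-time reduction A <=_p B transfers tractability DOWN (B easy => A easy) and hardness UP (A hard => B hard), not the reverse.
From A in P, the reduction alone does NOT give B in P: any problem in P trivially reduces to SAT, yet SAT is not known to be in P.
From B NP-hard, the reduction alone does NOT give A NP-hard: again, easy problems reduce to hard ones.
(Here in fact A is NP-complete and B is in P, so no such reduction is known -- its existence would imply P = NP; the analysis concerns only what the assumed reduction would or would not let you conclude.)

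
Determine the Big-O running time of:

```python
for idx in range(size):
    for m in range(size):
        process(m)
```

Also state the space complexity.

Time complexity: O(n^2).
Space complexity: O(1).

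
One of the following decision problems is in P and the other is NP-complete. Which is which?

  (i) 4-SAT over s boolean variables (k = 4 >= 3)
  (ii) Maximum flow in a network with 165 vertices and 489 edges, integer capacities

(i) is NP-complete: 3-SAT is NP-complete (Cook-Levin); k-SAT for k>=3 reduces from 3-SAT.
(ii) is P: Edmonds-Karp / push-relabel run in polynomial time.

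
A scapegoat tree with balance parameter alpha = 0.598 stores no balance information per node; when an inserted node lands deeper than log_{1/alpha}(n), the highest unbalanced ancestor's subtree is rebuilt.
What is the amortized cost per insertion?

Search/insert path is O(log n). A rebuild of a subtree of size s costs O(s), but with alpha = 0.598 at least Omega(s) insertions must have occurred in that subtree since its last rebuild. Charging O(1) of the rebuild to each such insertion gives O(log n) amortized.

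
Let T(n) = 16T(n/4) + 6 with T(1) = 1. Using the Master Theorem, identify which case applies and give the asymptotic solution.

a=16, b=4, f(n)=6.
log_4(16) = 2 > 0.
Since f(n) = O(n^0) is polynomially smaller than n^2, Case 1 applies.
T(n) = Theta(n^2).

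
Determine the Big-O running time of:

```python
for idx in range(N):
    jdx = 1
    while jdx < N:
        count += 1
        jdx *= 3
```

Time complexity: O(n log n).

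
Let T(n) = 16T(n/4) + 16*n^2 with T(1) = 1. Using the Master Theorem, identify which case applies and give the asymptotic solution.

a=16, b=4, f(n)=16*n^2.
log_4(16) = 2, so n^(log_b(a)) = n^2.
f(n) = Theta(n^2), so Case 2 applies.
T(n) = Theta(n^2 log n).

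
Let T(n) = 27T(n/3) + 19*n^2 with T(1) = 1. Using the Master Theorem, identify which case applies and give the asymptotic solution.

a=27, b=3, f(n)=19*n^2.
log_3(27) = 3 > 2.
Since f(n) = O(n^2) is polynomially smaller than n^3, Case 1 applies.
T(n) = Theta(n^3).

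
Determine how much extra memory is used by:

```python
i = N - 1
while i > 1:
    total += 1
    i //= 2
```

Space complexity: O(1).
Only a constant amount of auxiliary storage is used; nothing grows with n.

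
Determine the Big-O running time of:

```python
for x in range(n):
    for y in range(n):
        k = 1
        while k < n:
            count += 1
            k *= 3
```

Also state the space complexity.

Time complexity: O(n^2 log n).
Space complexity: O(1).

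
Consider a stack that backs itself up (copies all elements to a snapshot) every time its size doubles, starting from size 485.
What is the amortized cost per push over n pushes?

Backups occur at sizes 485, 970, 1940, ..., copying 485 + 970 + 1940 + ... <= 2n elements total (geometric series). Spread over n pushes, the amortized backup cost is O(1) per push.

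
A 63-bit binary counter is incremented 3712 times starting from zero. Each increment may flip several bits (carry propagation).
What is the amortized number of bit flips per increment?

Bit i flips on every 2^i-th increment, so over 3712 increments bit i flips floor(3712/2^i) times. Summing over i: total flips < 2 * 3712. Amortized: < 2 = O(1) per increment.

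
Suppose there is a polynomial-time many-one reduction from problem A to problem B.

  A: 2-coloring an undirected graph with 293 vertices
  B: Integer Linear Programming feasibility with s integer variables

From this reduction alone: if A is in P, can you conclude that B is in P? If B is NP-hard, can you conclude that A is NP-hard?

A poly-time reduction A <=_p B transfers tractability DOWN (B easy => A easy) and hardness UP (A hard => B hard), not the reverse.
From A in P, the reduction alone does NOT give B in P: any problem in P trivially reduces to SAT, yet SAT is not known to be in P.
From B NP-hard, the reduction alone does NOT give A NP-hard: again, easy problems reduce to hard ones.
(Here in fact A is P and B is NP-complete.)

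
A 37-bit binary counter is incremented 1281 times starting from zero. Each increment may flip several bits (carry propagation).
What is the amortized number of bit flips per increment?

Bit i flips on every 2^i-th increment, so over 1281 increments bit i flips floor(1281/2^i) times. Summing over i: total flips < 2 * 1281. Amortized: < 2 = O(1) per increment.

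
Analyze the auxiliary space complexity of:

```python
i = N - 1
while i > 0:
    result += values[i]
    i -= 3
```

Space complexity: O(1).
Only a constant amount of auxiliary storage is used; nothing grows with n.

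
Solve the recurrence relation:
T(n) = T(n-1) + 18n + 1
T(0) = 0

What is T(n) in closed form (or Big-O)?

Dominant term in sum is 18*sum(i, i=1..n) = 18*n*(n+1)/2 = O(n^2).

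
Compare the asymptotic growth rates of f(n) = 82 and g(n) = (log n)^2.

g(n) = (log n)^2 grows faster: any unbounded function dominates a constant.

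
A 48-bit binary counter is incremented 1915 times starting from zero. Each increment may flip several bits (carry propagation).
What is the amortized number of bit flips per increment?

Bit i flips on every 2^i-th increment, so over 1915 increments bit i flips floor(1915/2^i) times. Summing over i: total flips < 2 * 1915. Amortized: < 2 = O(1) per increment.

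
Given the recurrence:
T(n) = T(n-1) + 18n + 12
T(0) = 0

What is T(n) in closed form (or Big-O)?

Dominant term in sum is 18*sum(i, i=1..n) = 18*n*(n+1)/2 = O(n^2).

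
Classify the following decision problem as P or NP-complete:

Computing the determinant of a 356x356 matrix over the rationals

This problem is in P: Gaussian elimination runs in O(n^3).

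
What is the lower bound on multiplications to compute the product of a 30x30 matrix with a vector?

A 30x30 matrix-vector product has 30 inner products of length 30. Output depends on all 30^2 = 900 matrix entries. At least 900 multiplications needed.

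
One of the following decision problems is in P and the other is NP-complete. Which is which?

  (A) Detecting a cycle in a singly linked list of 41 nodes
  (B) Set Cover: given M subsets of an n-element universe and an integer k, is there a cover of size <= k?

(A) is P: Floyd's tortoise-and-hare runs in O(n) time, O(1) space.
(B) is NP-complete: one of Karp's 21 NP-complete problems (with k part of the input).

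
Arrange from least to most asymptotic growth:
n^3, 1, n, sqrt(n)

Ordered by growth rate: 1 < sqrt(n) < n < n^3.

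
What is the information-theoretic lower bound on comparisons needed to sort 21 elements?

There are 21! = 51090942171709440000 possible orderings. Each comparison gives 1 bit. We need at least ceil(log_2(51090942171709440000)) = 66 comparisons.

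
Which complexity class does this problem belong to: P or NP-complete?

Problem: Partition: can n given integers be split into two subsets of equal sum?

This problem is NP-complete: Subset Sum reduces to it (one of Karp's 21 NP-complete problems).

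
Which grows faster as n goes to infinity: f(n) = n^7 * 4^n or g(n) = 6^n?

g(n) = 6^n grows faster: 6^n / (n^7 4^n) = (6/4)^n / n^7 -> infinity since 6/4 > 1.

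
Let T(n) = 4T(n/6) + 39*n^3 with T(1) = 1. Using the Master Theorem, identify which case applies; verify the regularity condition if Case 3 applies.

a=4, b=6, f(n)=39*n^3.
log_6(4) = 0.7737 < 3.
f(n) = Omega(n^(0.7737+epsilon)) for some epsilon > 0, so Case 3 is the candidate.
Regularity: a*f(n/b) = 4*39*(n/6)^3 = (4/216)*39*n^3 <= c*f(n) with c = 4/216 < 1. Satisfied.
Case 3: T(n) = Theta(n^3).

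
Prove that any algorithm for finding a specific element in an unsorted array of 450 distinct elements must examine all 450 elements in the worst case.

Adversary argument: if the algorithm examines fewer than 450 elements, the adversary places the target in an unexamined position. The algorithm cannot distinguish 'not present' from 'in unexamined position'.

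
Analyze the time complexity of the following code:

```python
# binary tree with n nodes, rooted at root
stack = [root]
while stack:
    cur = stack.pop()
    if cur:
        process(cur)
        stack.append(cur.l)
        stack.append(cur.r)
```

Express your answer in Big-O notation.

Time complexity: O(n).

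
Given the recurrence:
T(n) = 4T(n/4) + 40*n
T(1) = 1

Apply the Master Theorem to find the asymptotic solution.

a=4, b=4, f(n)=40*n. log_4(4) = 1. Case 2: T(n) = O(n log n).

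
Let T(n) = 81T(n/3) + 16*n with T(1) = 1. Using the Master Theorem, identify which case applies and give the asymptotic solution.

a=81, b=3, f(n)=16*n.
log_3(81) = 4 > 1.
Since f(n) = O(n^1) is polynomially smaller than n^4, Case 1 applies.
T(n) = Theta(n^4).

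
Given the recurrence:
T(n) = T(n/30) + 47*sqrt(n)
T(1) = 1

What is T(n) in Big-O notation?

Each level contributes sqrt(n/30^k). Geometric series with ratio 1/sqrt(30) < 1 sums to O(sqrt(n)).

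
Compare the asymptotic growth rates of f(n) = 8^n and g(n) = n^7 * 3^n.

f(n) = 8^n grows faster: 8^n / (n^7 3^n) = (8/3)^n / n^7 -> infinity since 8/3 > 1.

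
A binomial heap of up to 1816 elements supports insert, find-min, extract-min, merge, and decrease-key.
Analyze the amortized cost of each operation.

A binomial heap with n <= 1816 elements has at most floor(log_2 1816) + 1 = 11 trees. Using potential Phi = number of trees: Insert adds one tree, but cascading merges reduce count -- amortized O(1). Find-min reads the cached minimum pointer: O(1). Extract-min creates O(log n) new trees: O(log n). Merge combines tree lists: O(log n). Decrease-key sifts the element up its tree of height <= log n: O(log n).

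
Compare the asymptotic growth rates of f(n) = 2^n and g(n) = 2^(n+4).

f(n) = 2^n and g(n) = 2^(n+4) are Theta of each other: 2^(n+4) = 2^4 * 2^n = Theta(2^n).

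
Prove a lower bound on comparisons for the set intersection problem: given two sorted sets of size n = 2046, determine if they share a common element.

For two sorted arrays of size n = 2046, any correct algorithm must examine Omega(n) elements. If fewer are examined, an adversary places a common element in an unexamined gap. A merge-based scan achieves O(n), so the bound is tight.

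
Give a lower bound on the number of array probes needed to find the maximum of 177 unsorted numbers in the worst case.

Adversary: any unprobed cell could hold a value larger than everything seen so far. If fewer than 177 cells are probed, the adversary places the max in an unprobed cell. So all 177 cells must be examined; together with 177-1 comparisons this is tight.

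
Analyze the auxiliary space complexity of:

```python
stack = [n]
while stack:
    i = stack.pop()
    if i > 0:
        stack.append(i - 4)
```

Space complexity: O(1).
Only a constant amount of auxiliary storage is used; nothing grows with n.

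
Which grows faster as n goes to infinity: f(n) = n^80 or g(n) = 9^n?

g(n) = 9^n grows faster: any exponential with base > 1 dominates every polynomial.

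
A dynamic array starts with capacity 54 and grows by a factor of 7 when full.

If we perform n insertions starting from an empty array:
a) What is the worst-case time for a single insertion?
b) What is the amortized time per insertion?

(a) Worst-case single insertion: O(n) -- when the array is full at capacity c, the resize copies all c elements, and c can be Theta(n).
(b) Resizes happen at sizes 54, 378, 2646, ... Total copy cost for n insertions: 54 + 378 + ... = O(n) (geometric series with ratio 1/7). Amortized cost per insertion: O(n)/n = O(1).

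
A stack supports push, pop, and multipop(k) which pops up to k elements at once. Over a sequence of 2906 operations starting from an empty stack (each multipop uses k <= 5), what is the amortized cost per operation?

Each element is pushed exactly once and popped at most once (whether by pop or as part of a multipop). So the total number of individual pops over the whole sequence is at most the number of pushes, which is at most 2906. Total work <= 2 * 2906, hence O(1) amortized per operation.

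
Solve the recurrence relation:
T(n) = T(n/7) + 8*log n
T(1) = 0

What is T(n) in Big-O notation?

Each of the log_7(n) levels adds O(log n). T(n) = O(log^2 n).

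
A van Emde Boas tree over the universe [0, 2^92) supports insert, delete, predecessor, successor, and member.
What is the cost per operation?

vEB recursively partitions [0, 4951760157141521099596496896) into sqrt(u) clusters of size sqrt(u). Each operation recurses into either one cluster or the summary, never both: T(u) = T(sqrt(u)) + O(1) => T(u) = O(log log u) = O(log 92). This is worst-case, not just amortized.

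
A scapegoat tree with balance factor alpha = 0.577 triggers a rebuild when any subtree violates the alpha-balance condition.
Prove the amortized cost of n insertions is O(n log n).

Define potential Phi = c * sum of |size(left(v)) - size(right(v))| over all nodes. An insertion at depth d costs O(d) = O(log n) and increases Phi by O(log n). When a rebuild of subtree of size s occurs, it costs O(s) but reduces Phi by Omega(s). With alpha = 0.577, between rebuilds Omega(s) insertions must occur. Amortized cost per insertion: O(log n).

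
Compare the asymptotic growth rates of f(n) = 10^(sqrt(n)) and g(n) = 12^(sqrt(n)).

g(n) = 12^(sqrt(n)) grows faster: ratio is (12/10)^(sqrt(n)) -> infinity since 12/10 > 1.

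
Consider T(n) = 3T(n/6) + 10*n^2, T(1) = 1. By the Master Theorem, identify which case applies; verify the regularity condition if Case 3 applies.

a=3, b=6, f(n)=10*n^2.
log_6(3) = 0.6131 < 2.
f(n) = Omega(n^(0.6131+epsilon)) for some epsilon > 0, so Case 3 is the candidate.
Regularity: a*f(n/b) = 3*10*(n/6)^2 = (3/36)*10*n^2 <= c*f(n) with c = 3/36 < 1. Satisfied.
Case 3: T(n) = Theta(n^2).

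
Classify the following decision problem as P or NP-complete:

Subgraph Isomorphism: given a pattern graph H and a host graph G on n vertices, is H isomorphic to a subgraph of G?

This problem is NP-complete: generalizes Clique and Hamiltonian Path (pattern size is part of the input).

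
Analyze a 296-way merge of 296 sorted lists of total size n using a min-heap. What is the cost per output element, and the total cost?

Maintain a min-heap of size 296 holding the current head of each list. Each output step does one extract-min (O(log 296)) and one insert of that list's next element (O(log 296)). Each of the n elements passes through the heap exactly once, so the total cost is O(n log 296), i.e. O(log 296) per output element.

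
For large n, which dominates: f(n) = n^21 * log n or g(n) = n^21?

f(n) = n^21 * log n grows faster: extra log n factor -> infinity.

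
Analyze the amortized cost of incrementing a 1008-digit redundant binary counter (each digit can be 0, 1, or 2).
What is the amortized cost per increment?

A redundant counter on 1008 digits allows digit values 0, 1, 2. Increment adds 1 to the least significant digit and carries any 2 to a 0 plus +1 on the next digit. With potential Phi = (number of 2-digits), each increment does O(1) actual work plus a chain of carries, each of which decreases Phi by 1. Amortized O(1).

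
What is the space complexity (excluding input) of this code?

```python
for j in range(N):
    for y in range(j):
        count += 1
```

Space complexity: O(1).
Only a constant amount of auxiliary storage is used; nothing grows with n.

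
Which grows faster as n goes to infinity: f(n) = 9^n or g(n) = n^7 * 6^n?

f(n) = 9^n grows faster: 9^n / (n^7 6^n) = (9/6)^n / n^7 -> infinity since 9/6 > 1.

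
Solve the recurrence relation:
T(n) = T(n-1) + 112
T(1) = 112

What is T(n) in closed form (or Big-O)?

Unrolling: T(n) = T(n-1) + 112 = T(n-2) + 2*112 = ... = T(1) + (n-1)*112 = 112 + (n-1)*112 = 112n.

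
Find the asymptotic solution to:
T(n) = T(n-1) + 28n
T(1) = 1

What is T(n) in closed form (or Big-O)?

Unrolling: T(n) = 1 + 28*(2 + 3 + ... + n) = 1 + 28*(n(n+1)/2 - 1) = O(n^2).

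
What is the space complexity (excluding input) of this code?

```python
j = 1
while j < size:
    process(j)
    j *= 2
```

Space complexity: O(1).
Only a constant amount of auxiliary storage is used; nothing grows with n.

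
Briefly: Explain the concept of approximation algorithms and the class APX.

An approximation algorithm finds solutions within a guaranteed factor of optimal in polynomial time. APX is the class of optimization problems with constant-factor polynomial-time approximation algorithms. Vertex Cover is in APX (2-approximation). Unless P = NP, TSP has no constant-factor approximation, but Metric TSP has a 3/2-approximation.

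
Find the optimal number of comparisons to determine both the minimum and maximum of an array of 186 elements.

Naive approach: 370 comparisons (185 for max + 185 for min).
Optimal: Compare elements in pairs first (floor(n/2) = 93 comparisons), then find max among winners and min among losers (92 comparisons each).
Total: ceil(3n/2) - 2 = 277 comparisons. An adversary argument shows this is also a lower bound.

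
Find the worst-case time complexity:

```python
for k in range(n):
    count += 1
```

Time complexity: O(n).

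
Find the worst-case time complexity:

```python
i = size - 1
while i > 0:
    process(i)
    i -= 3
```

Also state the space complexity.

Time complexity: O(n).
Space complexity: O(1).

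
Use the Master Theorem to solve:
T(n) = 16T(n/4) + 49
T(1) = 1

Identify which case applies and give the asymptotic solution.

a=16, b=4, f(n)=49.
log_4(16) = 2 > 0.
Since f(n) = O(n^0) is polynomially smaller than n^2, Case 1 applies.
T(n) = Theta(n^2).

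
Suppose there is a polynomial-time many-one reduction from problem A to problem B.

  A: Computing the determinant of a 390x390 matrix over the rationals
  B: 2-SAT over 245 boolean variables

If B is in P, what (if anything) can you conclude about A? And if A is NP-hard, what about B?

A poly-time reduction A <=_p B means any A-instance can be transformed to a B-instance in poly time.
If B is in P: compose the reduction with B's poly-time algorithm to solve A in poly time, so A is in P.
If A is NP-hard: every NP problem reduces to A, which reduces to B; composing reductions, every NP problem reduces to B, so B is NP-hard.
(Here in fact A is P and B is P.)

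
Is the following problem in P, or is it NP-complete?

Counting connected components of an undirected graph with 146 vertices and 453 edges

This problem is in P: BFS/DFS visits each vertex and edge once: O(V+E).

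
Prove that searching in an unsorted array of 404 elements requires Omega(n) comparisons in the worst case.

An adversary can always place the target in the last position checked. Until all 404 positions are examined, the target might be in any unchecked position. Therefore 404 comparisons are necessary.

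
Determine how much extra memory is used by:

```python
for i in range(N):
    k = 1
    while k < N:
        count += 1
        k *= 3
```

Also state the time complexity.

Space complexity: O(1).
Only a constant amount of auxiliary storage is used; nothing grows with n.
Time complexity: O(n log n).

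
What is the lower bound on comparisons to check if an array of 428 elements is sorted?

To verify 428 elements are sorted, we must compare each consecutive pair. Skipping any pair allows an adversary to swap them. Therefore 427 comparisons are necessary and sufficient.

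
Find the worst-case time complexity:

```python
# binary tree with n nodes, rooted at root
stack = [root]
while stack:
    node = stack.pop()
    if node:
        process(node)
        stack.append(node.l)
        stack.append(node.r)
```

Time complexity: O(n).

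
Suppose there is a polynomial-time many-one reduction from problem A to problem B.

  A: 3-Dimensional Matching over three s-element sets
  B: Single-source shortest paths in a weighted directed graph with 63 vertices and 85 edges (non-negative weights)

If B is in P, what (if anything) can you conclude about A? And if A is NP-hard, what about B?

A poly-time reduction A <=_p B means any A-instance can be transformed to a B-instance in poly time.
If B is in P: compose the reduction with B's poly-time algorithm to solve A in poly time, so A is in P.
If A is NP-hard: every NP problem reduces to A, which reduces to B; composing reductions, every NP problem reduces to B, so B is NP-hard.
(Here in fact A is NP-complete and B is in P, so no such reduction is known -- its existence would imply P = NP; the analysis concerns only what the assumed reduction would or would not let you conclude.)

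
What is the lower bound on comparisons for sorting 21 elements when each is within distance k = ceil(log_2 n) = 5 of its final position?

Partition the 21 positions into floor(n/k) blocks of k = 5 consecutive positions; any permutation within a block keeps every element within k of its final position, so there are at least (k!)^(n/k) distinguishable inputs. Lower bound: log_2((k!)^(n/k)) = (n/k) * log_2(k!) = Theta(n log k); with k = ceil(log_2 n), this is Omega(n log log n).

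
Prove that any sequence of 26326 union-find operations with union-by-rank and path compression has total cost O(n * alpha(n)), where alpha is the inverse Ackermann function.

Using Tarjan's analysis with rank-based potential function. Union-by-rank keeps tree height O(log n). Path compression flattens paths during find. For n = 26326 operations, total cost is O(n * alpha(n)), effectively O(n) since alpha grows incredibly slowly.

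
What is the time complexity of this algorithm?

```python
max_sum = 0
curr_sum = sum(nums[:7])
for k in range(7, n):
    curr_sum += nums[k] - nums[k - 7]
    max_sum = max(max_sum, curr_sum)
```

Time complexity: O(n).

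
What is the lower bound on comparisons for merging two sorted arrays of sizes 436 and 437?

Adversary argument: with sizes 436 and 437 (differing by at most 1), interleave the two arrays so that every consecutive pair in the output comes from different inputs. Then each of the 872 adjacent output pairs must be directly compared, or the algorithm cannot determine their relative order. So 872 comparisons are necessary; standard merge achieves this.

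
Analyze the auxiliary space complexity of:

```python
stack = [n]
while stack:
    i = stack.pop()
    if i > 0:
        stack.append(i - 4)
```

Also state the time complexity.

Space complexity: O(1).
Only a constant amount of auxiliary storage is used; nothing grows with n.
Time complexity: O(n).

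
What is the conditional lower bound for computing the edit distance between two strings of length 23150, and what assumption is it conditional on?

Under SETH (the Strong Exponential Time Hypothesis), edit distance on length-23150 strings cannot be computed in O(n^(2-epsilon)) time for any epsilon > 0 (Backurs-Indyk). The reduction is from CNF-SAT via the orthogonal vectors problem.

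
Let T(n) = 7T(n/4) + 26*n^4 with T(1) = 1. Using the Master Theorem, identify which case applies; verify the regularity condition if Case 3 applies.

a=7, b=4, f(n)=26*n^4.
log_4(7) = 1.404 < 4.
f(n) = Omega(n^(1.404+epsilon)) for some epsilon > 0, so Case 3 is the candidate.
Regularity: a*f(n/b) = 7*26*(n/4)^4 = (7/256)*26*n^4 <= c*f(n) with c = 7/256 < 1. Satisfied.
Case 3: T(n) = Theta(n^4).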